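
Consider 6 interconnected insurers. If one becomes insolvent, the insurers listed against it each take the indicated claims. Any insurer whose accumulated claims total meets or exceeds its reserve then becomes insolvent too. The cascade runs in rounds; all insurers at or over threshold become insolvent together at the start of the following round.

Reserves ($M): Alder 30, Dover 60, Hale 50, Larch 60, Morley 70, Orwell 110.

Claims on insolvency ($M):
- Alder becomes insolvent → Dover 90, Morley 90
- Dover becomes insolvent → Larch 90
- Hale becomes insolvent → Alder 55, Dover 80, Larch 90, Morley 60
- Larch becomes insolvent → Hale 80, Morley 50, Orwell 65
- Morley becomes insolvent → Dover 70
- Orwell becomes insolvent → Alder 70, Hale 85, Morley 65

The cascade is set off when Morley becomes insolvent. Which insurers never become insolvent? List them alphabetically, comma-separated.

Orwell

Round 1 — Morley becomes insolvent (initial).
  Dover: +70 → 70 ≥ 60
Round 2 — Dover becomes insolvent.
  Larch: +90 → 90 ≥ 60
Round 3 — Larch becomes insolvent.
  Hale: +80 → 80 ≥ 50
  Orwell: +65 → 65 < 110
Round 4 — Hale becomes insolvent.
  Alder: +55 → 55 ≥ 30
Round 5 — Alder becomes insolvent.
No further insolvencies.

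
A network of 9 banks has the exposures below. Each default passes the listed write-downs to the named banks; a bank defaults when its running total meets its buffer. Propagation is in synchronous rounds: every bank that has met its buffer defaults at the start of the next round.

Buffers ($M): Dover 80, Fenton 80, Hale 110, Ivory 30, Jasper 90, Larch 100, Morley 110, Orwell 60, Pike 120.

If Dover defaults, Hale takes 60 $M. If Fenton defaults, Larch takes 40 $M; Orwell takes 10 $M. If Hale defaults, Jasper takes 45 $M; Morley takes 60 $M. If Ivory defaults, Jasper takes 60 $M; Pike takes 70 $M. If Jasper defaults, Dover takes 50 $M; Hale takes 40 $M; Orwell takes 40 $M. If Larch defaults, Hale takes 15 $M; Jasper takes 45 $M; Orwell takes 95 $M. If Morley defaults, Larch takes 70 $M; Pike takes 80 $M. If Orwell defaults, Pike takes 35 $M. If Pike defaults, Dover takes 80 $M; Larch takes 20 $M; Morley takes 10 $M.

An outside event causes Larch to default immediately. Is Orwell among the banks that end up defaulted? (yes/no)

yes

Round 1 — Larch defaults (initial).
  Hale: +15 → 15 < 110
  Jasper: +45 → 45 < 90
  Orwell: +95 → 95 ≥ 60
Round 2 — Orwell defaults.
  Pike: +35 → 35 < 120
No further defaults.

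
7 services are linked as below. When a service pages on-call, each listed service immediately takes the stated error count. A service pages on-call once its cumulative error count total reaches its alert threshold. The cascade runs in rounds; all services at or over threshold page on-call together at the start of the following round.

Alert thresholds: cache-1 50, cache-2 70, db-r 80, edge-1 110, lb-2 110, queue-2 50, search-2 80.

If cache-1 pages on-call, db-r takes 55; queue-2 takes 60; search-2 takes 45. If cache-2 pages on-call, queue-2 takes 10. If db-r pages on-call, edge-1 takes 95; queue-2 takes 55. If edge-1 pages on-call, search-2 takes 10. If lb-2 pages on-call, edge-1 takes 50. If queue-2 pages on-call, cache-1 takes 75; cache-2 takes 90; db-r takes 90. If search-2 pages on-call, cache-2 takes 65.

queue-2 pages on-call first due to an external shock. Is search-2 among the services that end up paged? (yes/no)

Round 1 — queue-2 pages on-call (initial).
  cache-1: +75 → 75 ≥ 50
  cache-2: +90 → 90 ≥ 70
  db-r: +90 → 90 ≥ 80
Round 2 — cache-1, cache-2, db-r page on-call.
  edge-1: +95 → 95 < 110
  search-2: +45 → 45 < 80
No further pages.

no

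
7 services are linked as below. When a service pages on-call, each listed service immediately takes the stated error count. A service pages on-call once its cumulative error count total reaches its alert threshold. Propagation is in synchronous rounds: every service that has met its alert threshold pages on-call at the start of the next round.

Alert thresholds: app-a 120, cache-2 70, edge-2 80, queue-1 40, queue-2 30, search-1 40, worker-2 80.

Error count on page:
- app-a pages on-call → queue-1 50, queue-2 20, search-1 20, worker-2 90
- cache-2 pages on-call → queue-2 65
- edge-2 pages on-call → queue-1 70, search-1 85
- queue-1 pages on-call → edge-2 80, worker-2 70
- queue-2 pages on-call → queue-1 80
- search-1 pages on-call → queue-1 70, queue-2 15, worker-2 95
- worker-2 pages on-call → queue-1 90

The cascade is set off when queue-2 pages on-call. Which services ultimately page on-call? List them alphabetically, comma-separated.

Round 1 — queue-2 pages on-call (initial).
  queue-1: +80 → 80 ≥ 40
Round 2 — queue-1 pages on-call.
  edge-2: +80 → 80 ≥ 80
  worker-2: +70 → 70 < 80
Round 3 — edge-2 pages on-call.
  search-1: +85 → 85 ≥ 40
Round 4 — search-1 pages on-call.
  worker-2: +95 → 165 ≥ 80
Round 5 — worker-2 pages on-call.
No further pages.

edge-2, queue-1, queue-2, search-1, worker-2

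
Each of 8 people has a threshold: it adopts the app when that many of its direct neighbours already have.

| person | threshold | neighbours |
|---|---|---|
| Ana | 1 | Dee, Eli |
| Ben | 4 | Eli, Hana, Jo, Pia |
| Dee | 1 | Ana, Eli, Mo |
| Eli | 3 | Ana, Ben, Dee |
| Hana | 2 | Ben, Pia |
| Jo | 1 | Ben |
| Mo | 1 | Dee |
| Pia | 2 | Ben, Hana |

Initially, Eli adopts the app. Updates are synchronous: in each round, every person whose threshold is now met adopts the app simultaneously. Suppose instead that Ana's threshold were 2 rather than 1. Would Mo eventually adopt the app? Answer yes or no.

yes

With Ana's threshold at 2:
Round 1 — Eli adopts the app (initial).
Round 2 — checking thresholds:
  Ana: 1 of 2 neighbours < 2, not yet.
  Ben: 1 of 4 neighbours < 4, not yet.
  Dee: 1 of 3 neighbours ≥ 1, adopts the app.
Round 3 — checking thresholds:
  Ana: 2 of 2 neighbours ≥ 2, adopts the app.
  Ben: 1 of 4 neighbours < 4, not yet.
  Mo: 1 of 1 neighbours ≥ 1, adopts the app.
Round 4 — no new adoptions; cascade stops.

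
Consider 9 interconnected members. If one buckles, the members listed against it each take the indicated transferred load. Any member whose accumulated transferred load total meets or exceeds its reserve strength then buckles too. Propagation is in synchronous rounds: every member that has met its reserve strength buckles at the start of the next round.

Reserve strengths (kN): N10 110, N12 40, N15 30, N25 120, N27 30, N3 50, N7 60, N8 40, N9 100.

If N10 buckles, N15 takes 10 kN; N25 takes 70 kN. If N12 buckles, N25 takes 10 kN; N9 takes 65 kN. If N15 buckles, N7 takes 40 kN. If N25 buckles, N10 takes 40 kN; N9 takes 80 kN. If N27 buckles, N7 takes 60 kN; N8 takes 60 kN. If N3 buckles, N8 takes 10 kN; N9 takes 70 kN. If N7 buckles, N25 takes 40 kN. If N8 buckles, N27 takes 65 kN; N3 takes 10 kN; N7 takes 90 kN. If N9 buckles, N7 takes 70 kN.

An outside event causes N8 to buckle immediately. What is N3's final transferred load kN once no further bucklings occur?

10

Round 1 — N8 buckles (initial).
  N27: +65 → 65 ≥ 30
  N3: +10 → 10 < 50
  N7: +90 → 90 ≥ 60
Round 2 — N27, N7 buckle.
  N25: +40 → 40 < 120
No further bucklings.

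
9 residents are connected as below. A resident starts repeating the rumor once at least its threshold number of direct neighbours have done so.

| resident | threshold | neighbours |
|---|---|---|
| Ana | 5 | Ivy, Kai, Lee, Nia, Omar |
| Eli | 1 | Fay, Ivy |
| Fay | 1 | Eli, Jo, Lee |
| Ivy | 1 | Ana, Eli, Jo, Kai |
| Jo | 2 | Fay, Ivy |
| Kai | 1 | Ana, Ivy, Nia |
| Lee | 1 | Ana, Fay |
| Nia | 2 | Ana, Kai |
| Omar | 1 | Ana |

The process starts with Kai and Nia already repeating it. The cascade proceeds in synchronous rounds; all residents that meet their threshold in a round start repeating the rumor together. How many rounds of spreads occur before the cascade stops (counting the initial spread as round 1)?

5

Round 1 — Kai, Nia start repeating the rumor (initial).
Round 2 — checking thresholds:
  Ana: 2 of 5 neighbours < 5, below threshold.
  Ivy: 1 of 4 neighbours ≥ 1, starts repeating the rumor.
Round 3 — checking thresholds:
  Ana: 3 of 5 neighbours < 5, below threshold.
  Eli: 1 of 2 neighbours ≥ 1, starts repeating the rumor.
  Jo: 1 of 2 neighbours < 2, below threshold.
Round 4 — checking thresholds:
  Ana: 3 of 5 neighbours < 5, below threshold.
  Fay: 1 of 3 neighbours ≥ 1, starts repeating the rumor.
  Jo: 1 of 2 neighbours < 2, below threshold.
Round 5 — checking thresholds:
  Ana: 3 of 5 neighbours < 5, below threshold.
  Jo: 2 of 2 neighbours ≥ 2, starts repeating the rumor.
  Lee: 1 of 2 neighbours ≥ 1, starts repeating the rumor.
Round 6 — no new spreads; cascade stops.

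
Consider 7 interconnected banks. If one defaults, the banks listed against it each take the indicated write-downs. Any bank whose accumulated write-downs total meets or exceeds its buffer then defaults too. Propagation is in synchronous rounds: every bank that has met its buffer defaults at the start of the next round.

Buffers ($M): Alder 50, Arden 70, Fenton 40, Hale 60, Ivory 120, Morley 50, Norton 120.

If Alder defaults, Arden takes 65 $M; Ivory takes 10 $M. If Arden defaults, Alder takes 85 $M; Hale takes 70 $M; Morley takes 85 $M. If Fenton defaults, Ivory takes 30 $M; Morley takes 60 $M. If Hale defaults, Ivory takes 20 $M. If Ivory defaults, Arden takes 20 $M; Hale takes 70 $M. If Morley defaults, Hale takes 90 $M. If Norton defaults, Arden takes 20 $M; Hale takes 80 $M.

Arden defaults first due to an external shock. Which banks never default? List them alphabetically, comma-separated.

Fenton, Ivory, Norton

Round 1 — Arden defaults (initial).
  Alder: +85 → 85 ≥ 50
  Hale: +70 → 70 ≥ 60
  Morley: +85 → 85 ≥ 50
Round 2 — Alder, Hale, Morley default.
  Ivory: +10+20 → 30 < 120
No further defaults.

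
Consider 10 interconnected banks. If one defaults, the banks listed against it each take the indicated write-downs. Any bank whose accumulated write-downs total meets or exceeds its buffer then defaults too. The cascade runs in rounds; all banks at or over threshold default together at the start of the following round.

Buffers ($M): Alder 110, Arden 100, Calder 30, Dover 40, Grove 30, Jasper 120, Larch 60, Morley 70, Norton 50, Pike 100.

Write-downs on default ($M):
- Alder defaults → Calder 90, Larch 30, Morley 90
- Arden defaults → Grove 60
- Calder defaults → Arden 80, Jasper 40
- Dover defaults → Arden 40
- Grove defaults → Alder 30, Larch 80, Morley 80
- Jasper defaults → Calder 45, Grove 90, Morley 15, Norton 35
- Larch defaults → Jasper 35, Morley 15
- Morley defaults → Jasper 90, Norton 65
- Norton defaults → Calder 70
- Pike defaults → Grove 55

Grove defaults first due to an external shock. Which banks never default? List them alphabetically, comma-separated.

Alder, Arden, Dover, Pike

Round 1 — Grove defaults (initial).
  Alder: +30 → 30 < 110
  Larch: +80 → 80 ≥ 60
  Morley: +80 → 80 ≥ 70
Round 2 — Larch, Morley default.
  Jasper: +35+90 → 125 ≥ 120
  Norton: +65 → 65 ≥ 50
Round 3 — Jasper, Norton default.
  Calder: +45+70 → 115 ≥ 30
Round 4 — Calder defaults.
  Arden: +80 → 80 < 100
No further defaults.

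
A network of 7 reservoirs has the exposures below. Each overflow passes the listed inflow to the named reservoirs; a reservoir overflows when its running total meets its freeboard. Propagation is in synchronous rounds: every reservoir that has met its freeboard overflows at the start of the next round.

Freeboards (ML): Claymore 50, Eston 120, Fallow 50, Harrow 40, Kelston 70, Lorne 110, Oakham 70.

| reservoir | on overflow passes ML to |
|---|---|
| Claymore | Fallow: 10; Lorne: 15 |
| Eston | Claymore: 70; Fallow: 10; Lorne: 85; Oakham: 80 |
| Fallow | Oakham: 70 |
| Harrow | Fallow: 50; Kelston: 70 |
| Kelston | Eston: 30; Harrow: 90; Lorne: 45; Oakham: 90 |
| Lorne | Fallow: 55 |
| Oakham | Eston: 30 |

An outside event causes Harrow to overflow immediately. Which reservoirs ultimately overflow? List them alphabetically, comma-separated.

Round 1 — Harrow overflows (initial).
  Fallow: +50 → 50 ≥ 50
  Kelston: +70 → 70 ≥ 70
Round 2 — Fallow, Kelston overflow.
  Eston: +30 → 30 < 120
  Lorne: +45 → 45 < 110
  Oakham: +70+90 → 160 ≥ 70
Round 3 — Oakham overflows.
  Eston: +30 → 60 < 120
No further overflows.

Fallow, Harrow, Kelston, Oakham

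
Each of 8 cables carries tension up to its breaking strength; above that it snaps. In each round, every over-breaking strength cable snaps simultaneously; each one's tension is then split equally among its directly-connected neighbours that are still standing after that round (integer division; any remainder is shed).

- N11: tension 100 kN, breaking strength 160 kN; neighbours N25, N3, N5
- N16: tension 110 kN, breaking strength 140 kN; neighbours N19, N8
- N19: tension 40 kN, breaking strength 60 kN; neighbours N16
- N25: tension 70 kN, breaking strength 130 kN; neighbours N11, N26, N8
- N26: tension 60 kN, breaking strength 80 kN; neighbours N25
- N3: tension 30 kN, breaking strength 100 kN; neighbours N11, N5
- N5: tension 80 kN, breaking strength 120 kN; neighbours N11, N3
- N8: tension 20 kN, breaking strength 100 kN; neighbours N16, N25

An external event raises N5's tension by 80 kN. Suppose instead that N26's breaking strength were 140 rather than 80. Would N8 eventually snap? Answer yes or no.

yes

With N26's breaking strength at 140:
Round 1 — N5 at 160 > 120. N5 snaps.
  N5 sheds 160 kN to N11, N3: 80 each.
    N11: 100+80 = 180 > 160
    N3: 30+80 = 110 > 100
Round 2 — N11, N3 snap.
  N11 sheds 180 kN to N25: 180 each.
    N25: 70+180 = 250 > 130
  N3 sheds 110 kN: no online neighbours, lost.
Round 3 — N25 snaps.
  N25 sheds 250 kN to N26, N8: 125 each.
    N26: 60+125 = 185 > 140
    N8: 20+125 = 145 > 100
Round 4 — N26, N8 snap.
  N26 sheds 185 kN: no online neighbours, lost.
  N8 sheds 145 kN to N16: 145 each.
    N16: 110+145 = 255 > 140
Round 5 — N16 snaps.
  N16 sheds 255 kN to N19: 255 each.
    N19: 40+255 = 295 > 60
Round 6 — N19 snaps.
  N19 sheds 295 kN: no online neighbours, lost.
No further breaks.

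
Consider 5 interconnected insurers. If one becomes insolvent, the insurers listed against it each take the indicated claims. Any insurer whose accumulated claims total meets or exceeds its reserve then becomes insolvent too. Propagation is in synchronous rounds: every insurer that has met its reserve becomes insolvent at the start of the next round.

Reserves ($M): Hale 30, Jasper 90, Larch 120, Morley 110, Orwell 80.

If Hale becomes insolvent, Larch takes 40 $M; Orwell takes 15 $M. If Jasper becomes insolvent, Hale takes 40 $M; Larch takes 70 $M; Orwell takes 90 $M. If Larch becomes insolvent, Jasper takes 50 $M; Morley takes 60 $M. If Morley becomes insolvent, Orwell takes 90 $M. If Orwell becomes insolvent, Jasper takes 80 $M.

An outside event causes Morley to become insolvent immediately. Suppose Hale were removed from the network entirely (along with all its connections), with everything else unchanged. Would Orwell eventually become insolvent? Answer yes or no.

With Hale removed:
Round 1 — Morley becomes insolvent (initial).
  Orwell: +90 → 90 ≥ 80
Round 2 — Orwell becomes insolvent.
  Jasper: +80 → 80 < 90
No further insolvencies.

yes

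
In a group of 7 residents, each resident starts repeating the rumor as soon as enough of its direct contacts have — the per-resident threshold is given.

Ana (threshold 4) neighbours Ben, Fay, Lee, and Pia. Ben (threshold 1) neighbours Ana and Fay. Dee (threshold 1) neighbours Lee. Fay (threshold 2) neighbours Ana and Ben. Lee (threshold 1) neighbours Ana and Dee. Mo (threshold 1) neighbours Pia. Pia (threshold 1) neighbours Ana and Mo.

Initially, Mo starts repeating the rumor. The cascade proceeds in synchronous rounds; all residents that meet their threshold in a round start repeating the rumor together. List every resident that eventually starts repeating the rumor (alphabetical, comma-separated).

Round 1 — Mo starts repeating the rumor (initial).
Round 2 — checking thresholds:
  Pia: 1 of 2 neighbours ≥ 1, starts repeating the rumor.
Round 3 — no new spreads; cascade stops.

Mo, Pia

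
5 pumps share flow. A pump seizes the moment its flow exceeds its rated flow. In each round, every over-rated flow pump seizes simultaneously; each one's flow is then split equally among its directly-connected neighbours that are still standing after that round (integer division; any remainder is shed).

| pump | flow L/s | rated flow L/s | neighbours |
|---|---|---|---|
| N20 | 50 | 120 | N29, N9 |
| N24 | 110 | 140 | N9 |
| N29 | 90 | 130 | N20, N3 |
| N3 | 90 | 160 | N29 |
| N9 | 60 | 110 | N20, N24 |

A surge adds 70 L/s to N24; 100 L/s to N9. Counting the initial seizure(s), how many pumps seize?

Round 1 — N24 at 180 > 140; N9 at 160 > 110. N24, N9 seize.
  N24 sheds 180 L/s: no online neighbours, lost.
  N9 sheds 160 L/s to N20: 160 each.
    N20: 50+160 = 210 > 120
Round 2 — N20 seizes.
  N20 sheds 210 L/s to N29: 210 each.
    N29: 90+210 = 300 > 130
Round 3 — N29 seizes.
  N29 sheds 300 L/s to N3: 300 each.
    N3: 90+300 = 390 > 160
Round 4 — N3 seizes.
  N3 sheds 390 L/s: no online neighbours, lost.
No further seizures.

5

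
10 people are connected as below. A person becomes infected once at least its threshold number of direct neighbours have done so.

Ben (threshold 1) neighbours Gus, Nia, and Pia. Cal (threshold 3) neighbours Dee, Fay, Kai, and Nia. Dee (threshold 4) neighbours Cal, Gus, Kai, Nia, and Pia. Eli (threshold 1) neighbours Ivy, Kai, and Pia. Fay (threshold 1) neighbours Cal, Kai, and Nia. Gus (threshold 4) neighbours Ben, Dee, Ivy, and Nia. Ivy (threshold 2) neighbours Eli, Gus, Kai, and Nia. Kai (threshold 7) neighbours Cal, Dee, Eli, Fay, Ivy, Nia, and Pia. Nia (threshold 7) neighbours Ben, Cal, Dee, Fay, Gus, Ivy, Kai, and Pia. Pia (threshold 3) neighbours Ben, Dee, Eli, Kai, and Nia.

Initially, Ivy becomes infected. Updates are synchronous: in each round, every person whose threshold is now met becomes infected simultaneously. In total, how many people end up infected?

2

Round 1 — Ivy becomes infected (initial).
Round 2 — checking thresholds:
  Eli: 1 of 3 neighbours ≥ 1, becomes infected.
  Gus: 1 of 4 neighbours < 4, below threshold.
  Kai: 1 of 7 neighbours < 7, below threshold.
  Nia: 1 of 8 neighbours < 7, below threshold.
Round 3 — no new infections; cascade stops.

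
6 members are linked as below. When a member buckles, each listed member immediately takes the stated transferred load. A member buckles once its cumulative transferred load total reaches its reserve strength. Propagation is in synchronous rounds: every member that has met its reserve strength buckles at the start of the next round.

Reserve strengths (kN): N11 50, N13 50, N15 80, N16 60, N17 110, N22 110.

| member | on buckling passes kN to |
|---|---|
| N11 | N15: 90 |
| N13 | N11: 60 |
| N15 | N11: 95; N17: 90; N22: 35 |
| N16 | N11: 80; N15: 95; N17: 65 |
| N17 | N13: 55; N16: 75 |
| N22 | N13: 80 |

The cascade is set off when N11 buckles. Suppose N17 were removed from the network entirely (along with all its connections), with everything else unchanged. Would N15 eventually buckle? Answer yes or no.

With N17 removed:
Round 1 — N11 buckles (initial).
  N15: +90 → 90 ≥ 80
Round 2 — N15 buckles.
  N22: +35 → 35 < 110
No further bucklings.

yes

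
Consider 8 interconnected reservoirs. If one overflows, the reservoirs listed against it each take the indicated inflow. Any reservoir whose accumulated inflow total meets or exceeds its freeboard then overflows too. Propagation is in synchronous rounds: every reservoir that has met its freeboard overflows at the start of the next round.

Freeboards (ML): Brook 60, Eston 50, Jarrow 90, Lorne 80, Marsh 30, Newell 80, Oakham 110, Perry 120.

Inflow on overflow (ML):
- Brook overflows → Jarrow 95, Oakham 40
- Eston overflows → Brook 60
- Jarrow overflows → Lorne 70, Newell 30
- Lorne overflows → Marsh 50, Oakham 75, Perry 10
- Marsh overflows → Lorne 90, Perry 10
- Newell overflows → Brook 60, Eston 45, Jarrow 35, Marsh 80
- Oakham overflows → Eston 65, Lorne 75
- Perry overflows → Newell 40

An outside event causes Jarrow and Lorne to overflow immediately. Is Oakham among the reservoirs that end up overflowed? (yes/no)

no

Round 1 — Jarrow, Lorne overflow (initial).
  Marsh: +50 → 50 ≥ 30
  Newell: +30 → 30 < 80
  Oakham: +75 → 75 < 110
  Perry: +10 → 10 < 120
Round 2 — Marsh overflows.
  Perry: +10 → 20 < 120
No further overflows.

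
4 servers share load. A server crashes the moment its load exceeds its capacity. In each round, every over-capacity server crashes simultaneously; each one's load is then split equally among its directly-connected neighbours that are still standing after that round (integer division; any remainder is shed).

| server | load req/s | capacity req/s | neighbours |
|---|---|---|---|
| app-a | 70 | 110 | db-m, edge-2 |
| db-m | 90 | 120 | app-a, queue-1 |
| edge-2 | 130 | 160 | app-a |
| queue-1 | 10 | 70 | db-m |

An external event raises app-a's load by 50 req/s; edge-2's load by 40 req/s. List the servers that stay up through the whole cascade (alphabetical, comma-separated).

none

Round 1 — app-a at 120 > 110; edge-2 at 170 > 160. app-a, edge-2 crash.
  app-a sheds 120 req/s to db-m: 120 each.
    db-m: 90+120 = 210 > 120
  edge-2 sheds 170 req/s: no online neighbours, lost.
Round 2 — db-m crashes.
  db-m sheds 210 req/s to queue-1: 210 each.
    queue-1: 10+210 = 220 > 70
Round 3 — queue-1 crashes.
  queue-1 sheds 220 req/s: no online neighbours, lost.
No further crashes.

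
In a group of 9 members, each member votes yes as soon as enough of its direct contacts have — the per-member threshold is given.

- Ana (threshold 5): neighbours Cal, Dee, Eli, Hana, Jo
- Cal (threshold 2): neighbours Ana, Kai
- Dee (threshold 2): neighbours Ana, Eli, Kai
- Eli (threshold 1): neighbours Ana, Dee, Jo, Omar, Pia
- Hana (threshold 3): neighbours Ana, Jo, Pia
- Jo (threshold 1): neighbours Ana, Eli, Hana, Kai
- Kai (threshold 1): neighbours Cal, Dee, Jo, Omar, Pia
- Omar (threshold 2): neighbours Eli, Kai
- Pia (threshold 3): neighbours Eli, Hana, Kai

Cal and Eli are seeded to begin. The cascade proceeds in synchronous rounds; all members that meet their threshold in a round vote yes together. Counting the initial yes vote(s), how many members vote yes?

6

Round 1 — Cal, Eli vote yes (initial).
Round 2 — checking thresholds:
  Ana: 2 of 5 neighbours < 5, below threshold.
  Dee: 1 of 3 neighbours < 2, below threshold.
  Jo: 1 of 4 neighbours ≥ 1, votes yes.
  Kai: 1 of 5 neighbours ≥ 1, votes yes.
  Omar: 1 of 2 neighbours < 2, below threshold.
  Pia: 1 of 3 neighbours < 3, below threshold.
Round 3 — checking thresholds:
  Ana: 3 of 5 neighbours < 5, below threshold.
  Dee: 2 of 3 neighbours ≥ 2, votes yes.
  Hana: 1 of 3 neighbours < 3, below threshold.
  Omar: 2 of 2 neighbours ≥ 2, votes yes.
  Pia: 2 of 3 neighbours < 3, below threshold.
Round 4 — no new yes votes; cascade stops.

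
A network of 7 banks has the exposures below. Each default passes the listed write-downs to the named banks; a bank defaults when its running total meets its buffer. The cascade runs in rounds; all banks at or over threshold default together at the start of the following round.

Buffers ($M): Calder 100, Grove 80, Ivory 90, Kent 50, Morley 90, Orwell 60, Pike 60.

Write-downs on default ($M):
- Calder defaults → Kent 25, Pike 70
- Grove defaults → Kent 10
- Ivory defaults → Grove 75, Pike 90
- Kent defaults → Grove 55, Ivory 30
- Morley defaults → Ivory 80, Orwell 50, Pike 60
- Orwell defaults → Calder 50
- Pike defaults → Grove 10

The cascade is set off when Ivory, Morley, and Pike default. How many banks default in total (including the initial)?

Round 1 — Ivory, Morley, Pike default (initial).
  Grove: +75+10 → 85 ≥ 80
  Orwell: +50 → 50 < 60
Round 2 — Grove defaults.
  Kent: +10 → 10 < 50
No further defaults.

4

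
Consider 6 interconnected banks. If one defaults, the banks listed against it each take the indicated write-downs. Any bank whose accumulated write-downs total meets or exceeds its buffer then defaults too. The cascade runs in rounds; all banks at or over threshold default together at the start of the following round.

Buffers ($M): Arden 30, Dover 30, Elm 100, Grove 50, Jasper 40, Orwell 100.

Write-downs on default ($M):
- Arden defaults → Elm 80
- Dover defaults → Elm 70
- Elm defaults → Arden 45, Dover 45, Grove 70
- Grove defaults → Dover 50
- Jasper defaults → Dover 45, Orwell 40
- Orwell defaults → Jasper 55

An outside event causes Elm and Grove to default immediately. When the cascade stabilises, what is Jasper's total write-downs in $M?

Round 1 — Elm, Grove default (initial).
  Arden: +45 → 45 ≥ 30
  Dover: +45+50 → 95 ≥ 30
Round 2 — Arden, Dover default.
No further defaults.

0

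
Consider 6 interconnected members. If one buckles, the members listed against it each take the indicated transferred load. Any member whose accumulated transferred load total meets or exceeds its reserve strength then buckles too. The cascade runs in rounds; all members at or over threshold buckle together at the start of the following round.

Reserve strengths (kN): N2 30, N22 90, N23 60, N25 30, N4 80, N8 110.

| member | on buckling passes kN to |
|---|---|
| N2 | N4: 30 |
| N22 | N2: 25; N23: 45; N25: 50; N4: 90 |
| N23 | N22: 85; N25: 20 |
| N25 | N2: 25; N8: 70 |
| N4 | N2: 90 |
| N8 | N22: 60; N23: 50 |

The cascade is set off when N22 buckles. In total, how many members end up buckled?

4

Round 1 — N22 buckles (initial).
  N2: +25 → 25 < 30
  N23: +45 → 45 < 60
  N25: +50 → 50 ≥ 30
  N4: +90 → 90 ≥ 80
Round 2 — N25, N4 buckle.
  N2: +25+90 → 140 ≥ 30
  N8: +70 → 70 < 110
Round 3 — N2 buckles.
No further bucklings.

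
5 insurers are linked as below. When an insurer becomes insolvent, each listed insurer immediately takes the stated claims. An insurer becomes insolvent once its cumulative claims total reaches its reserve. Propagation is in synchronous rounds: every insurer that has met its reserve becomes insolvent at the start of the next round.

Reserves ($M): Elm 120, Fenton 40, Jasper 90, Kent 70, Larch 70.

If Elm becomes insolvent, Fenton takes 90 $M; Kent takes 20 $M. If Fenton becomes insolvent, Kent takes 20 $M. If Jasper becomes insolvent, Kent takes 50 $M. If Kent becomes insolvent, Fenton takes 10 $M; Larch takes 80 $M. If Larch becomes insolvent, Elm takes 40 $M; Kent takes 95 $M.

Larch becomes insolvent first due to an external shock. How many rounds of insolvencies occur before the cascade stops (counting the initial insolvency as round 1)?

Round 1 — Larch becomes insolvent (initial).
  Elm: +40 → 40 < 120
  Kent: +95 → 95 ≥ 70
Round 2 — Kent becomes insolvent.
  Fenton: +10 → 10 < 40
No further insolvencies.

2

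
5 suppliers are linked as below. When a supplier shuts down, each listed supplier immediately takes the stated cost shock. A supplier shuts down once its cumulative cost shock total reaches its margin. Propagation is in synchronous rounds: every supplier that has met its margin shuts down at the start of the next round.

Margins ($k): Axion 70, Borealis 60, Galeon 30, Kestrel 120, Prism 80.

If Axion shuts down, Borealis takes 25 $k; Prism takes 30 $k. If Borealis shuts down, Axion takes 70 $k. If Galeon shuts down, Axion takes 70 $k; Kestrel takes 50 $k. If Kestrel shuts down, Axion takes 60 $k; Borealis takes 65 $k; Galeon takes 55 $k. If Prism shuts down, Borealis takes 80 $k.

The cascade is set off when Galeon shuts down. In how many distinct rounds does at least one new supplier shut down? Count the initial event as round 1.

2

Round 1 — Galeon shuts down (initial).
  Axion: +70 → 70 ≥ 70
  Kestrel: +50 → 50 < 120
Round 2 — Axion shuts down.
  Borealis: +25 → 25 < 60
  Prism: +30 → 30 < 80
No further shutdowns.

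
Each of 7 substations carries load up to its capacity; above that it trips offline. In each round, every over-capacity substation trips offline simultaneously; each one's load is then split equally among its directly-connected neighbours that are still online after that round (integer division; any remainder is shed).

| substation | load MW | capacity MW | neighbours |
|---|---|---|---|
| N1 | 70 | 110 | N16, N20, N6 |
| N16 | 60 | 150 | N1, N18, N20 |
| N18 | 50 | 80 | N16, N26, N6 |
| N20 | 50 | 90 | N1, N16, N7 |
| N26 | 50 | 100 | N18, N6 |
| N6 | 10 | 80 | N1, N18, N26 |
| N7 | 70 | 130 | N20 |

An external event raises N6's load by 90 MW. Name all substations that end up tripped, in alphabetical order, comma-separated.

Round 1 — N6 at 100 > 80. N6 trips offline.
  N6 sheds 100 MW to N1, N18, N26: 33 each (1 lost).
    N1: 70+33 = 103 ≤ 110
    N18: 50+33 = 83 > 80
    N26: 50+33 = 83 ≤ 100
Round 2 — N18 trips offline.
  N18 sheds 83 MW to N16, N26: 41 each (1 lost).
    N16: 60+41 = 101 ≤ 150
    N26: 83+41 = 124 > 100
Round 3 — N26 trips offline.
  N26 sheds 124 MW: no online neighbours, lost.
No further trips.

N18, N26, N6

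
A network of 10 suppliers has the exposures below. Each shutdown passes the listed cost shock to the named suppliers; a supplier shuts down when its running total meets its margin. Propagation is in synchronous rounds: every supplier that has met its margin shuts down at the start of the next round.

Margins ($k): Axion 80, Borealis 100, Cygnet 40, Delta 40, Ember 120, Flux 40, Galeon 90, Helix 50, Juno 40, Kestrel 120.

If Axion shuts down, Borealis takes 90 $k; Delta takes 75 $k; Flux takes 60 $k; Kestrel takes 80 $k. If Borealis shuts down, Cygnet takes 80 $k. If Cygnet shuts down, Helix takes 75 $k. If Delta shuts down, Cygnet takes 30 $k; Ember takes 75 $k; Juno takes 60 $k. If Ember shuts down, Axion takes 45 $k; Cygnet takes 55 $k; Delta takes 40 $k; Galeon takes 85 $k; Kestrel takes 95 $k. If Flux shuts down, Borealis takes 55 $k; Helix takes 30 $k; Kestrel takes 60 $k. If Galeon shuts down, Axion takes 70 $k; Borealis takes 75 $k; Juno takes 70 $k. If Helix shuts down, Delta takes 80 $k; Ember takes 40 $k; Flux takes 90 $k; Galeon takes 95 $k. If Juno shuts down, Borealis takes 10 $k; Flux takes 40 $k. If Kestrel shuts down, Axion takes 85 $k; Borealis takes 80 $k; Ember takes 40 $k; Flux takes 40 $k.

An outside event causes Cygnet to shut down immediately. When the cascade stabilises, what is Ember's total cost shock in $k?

115

Round 1 — Cygnet shuts down (initial).
  Helix: +75 → 75 ≥ 50
Round 2 — Helix shuts down.
  Delta: +80 → 80 ≥ 40
  Ember: +40 → 40 < 120
  Flux: +90 → 90 ≥ 40
  Galeon: +95 → 95 ≥ 90
Round 3 — Delta, Flux, Galeon shut down.
  Axion: +70 → 70 < 80
  Borealis: +55+75 → 130 ≥ 100
  Ember: +75 → 115 < 120
  Juno: +60+70 → 130 ≥ 40
  Kestrel: +60 → 60 < 120
Round 4 — Borealis, Juno shut down.
No further shutdowns.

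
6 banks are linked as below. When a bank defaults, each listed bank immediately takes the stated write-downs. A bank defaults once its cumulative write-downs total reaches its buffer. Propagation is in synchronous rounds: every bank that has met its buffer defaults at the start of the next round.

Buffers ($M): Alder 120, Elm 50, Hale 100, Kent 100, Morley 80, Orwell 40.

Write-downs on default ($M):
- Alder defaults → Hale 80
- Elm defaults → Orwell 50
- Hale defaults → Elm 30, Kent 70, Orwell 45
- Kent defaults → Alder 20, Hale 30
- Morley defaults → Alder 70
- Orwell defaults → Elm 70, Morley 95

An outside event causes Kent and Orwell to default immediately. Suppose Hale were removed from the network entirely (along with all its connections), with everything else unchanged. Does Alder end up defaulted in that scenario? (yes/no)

With Hale removed:
Round 1 — Kent, Orwell default (initial).
  Alder: +20 → 20 < 120
  Elm: +70 → 70 ≥ 50
  Morley: +95 → 95 ≥ 80
Round 2 — Elm, Morley default.
  Alder: +70 → 90 < 120
No further defaults.

no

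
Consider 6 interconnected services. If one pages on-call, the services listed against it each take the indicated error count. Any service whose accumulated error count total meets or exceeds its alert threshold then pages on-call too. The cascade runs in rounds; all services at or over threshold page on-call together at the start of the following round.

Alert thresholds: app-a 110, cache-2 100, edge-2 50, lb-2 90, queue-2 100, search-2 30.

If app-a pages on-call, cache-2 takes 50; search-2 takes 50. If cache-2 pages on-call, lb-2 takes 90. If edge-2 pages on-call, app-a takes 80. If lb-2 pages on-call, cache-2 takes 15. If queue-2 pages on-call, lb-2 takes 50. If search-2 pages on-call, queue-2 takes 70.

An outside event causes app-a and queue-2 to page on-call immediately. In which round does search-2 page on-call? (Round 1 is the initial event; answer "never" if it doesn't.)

Round 1 — app-a, queue-2 page on-call (initial).
  cache-2: +50 → 50 < 100
  lb-2: +50 → 50 < 90
  search-2: +50 → 50 ≥ 30
Round 2 — search-2 pages on-call.
No further pages.

2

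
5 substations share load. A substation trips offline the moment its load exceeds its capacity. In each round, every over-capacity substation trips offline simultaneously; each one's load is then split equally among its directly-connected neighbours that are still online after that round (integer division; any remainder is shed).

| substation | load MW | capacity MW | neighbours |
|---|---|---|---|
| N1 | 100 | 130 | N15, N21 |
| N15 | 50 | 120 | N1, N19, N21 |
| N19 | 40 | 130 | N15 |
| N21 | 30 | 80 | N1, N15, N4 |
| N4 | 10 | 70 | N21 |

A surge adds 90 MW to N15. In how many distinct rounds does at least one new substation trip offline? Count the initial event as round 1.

Round 1 — N15 at 140 > 120. N15 trips offline.
  N15 sheds 140 MW to N1, N19, N21: 46 each (2 lost).
    N1: 100+46 = 146 > 130
    N19: 40+46 = 86 ≤ 130
    N21: 30+46 = 76 ≤ 80
Round 2 — N1 trips offline.
  N1 sheds 146 MW to N21: 146 each.
    N21: 76+146 = 222 > 80
Round 3 — N21 trips offline.
  N21 sheds 222 MW to N4: 222 each.
    N4: 10+222 = 232 > 70
Round 4 — N4 trips offline.
  N4 sheds 232 MW: no online neighbours, lost.
No further trips.

4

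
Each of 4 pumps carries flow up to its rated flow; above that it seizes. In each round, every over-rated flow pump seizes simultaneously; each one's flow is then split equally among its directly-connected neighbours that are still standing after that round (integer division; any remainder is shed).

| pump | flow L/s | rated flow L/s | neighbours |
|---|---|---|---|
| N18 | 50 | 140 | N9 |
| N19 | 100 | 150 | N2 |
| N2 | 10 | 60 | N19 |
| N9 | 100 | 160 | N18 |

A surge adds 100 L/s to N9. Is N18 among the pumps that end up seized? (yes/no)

Round 1 — N9 at 200 > 160. N9 seizes.
  N9 sheds 200 L/s to N18: 200 each.
    N18: 50+200 = 250 > 140
Round 2 — N18 seizes.
  N18 sheds 250 L/s: no online neighbours, lost.
No further seizures.

yes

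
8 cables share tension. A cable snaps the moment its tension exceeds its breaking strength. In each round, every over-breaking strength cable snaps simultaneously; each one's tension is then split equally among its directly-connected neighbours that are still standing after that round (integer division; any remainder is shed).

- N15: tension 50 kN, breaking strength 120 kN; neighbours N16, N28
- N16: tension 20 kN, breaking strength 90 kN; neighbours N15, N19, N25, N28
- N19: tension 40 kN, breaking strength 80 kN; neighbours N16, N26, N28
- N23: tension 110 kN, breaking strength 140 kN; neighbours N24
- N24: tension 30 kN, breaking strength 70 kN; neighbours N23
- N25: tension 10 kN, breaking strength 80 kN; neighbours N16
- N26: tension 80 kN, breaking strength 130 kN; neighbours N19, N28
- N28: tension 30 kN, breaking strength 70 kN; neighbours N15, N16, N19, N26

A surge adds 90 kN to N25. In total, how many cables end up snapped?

Round 1 — N25 at 100 > 80. N25 snaps.
  N25 sheds 100 kN to N16: 100 each.
    N16: 20+100 = 120 > 90
Round 2 — N16 snaps.
  N16 sheds 120 kN to N15, N19, N28: 40 each.
    N15: 50+40 = 90 ≤ 120
    N19: 40+40 = 80 ≤ 80
    N28: 30+40 = 70 ≤ 70
No further breaks.

2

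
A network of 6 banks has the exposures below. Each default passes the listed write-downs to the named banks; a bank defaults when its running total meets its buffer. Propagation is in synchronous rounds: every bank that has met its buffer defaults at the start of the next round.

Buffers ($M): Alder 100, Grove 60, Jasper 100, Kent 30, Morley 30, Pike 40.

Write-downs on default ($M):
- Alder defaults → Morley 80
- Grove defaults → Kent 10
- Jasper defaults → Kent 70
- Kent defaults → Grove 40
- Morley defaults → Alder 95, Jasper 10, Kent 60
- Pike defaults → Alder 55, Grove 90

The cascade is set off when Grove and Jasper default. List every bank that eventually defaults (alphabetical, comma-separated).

Round 1 — Grove, Jasper default (initial).
  Kent: +10+70 → 80 ≥ 30
Round 2 — Kent defaults.
No further defaults.

Grove, Jasper, Kent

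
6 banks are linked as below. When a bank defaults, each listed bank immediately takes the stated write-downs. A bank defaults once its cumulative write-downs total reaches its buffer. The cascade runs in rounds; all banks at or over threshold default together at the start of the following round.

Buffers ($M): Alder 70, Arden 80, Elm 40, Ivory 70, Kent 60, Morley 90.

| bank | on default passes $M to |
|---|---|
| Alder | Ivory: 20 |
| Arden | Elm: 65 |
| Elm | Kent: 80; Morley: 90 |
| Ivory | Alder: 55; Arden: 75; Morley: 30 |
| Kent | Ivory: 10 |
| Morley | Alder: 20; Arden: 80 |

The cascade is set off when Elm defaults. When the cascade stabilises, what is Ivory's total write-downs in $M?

Round 1 — Elm defaults (initial).
  Kent: +80 → 80 ≥ 60
  Morley: +90 → 90 ≥ 90
Round 2 — Kent, Morley default.
  Alder: +20 → 20 < 70
  Arden: +80 → 80 ≥ 80
  Ivory: +10 → 10 < 70
Round 3 — Arden defaults.
No further defaults.

10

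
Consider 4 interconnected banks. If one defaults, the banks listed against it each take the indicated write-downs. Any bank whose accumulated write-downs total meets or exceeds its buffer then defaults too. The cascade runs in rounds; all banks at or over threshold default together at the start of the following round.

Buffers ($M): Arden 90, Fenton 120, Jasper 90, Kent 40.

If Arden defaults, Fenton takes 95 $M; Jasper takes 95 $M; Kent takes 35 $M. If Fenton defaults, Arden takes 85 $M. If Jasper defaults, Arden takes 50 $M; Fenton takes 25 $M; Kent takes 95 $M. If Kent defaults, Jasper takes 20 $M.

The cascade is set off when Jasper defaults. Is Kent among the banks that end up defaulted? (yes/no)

yes

Round 1 — Jasper defaults (initial).
  Arden: +50 → 50 < 90
  Fenton: +25 → 25 < 120
  Kent: +95 → 95 ≥ 40
Round 2 — Kent defaults.
No further defaults.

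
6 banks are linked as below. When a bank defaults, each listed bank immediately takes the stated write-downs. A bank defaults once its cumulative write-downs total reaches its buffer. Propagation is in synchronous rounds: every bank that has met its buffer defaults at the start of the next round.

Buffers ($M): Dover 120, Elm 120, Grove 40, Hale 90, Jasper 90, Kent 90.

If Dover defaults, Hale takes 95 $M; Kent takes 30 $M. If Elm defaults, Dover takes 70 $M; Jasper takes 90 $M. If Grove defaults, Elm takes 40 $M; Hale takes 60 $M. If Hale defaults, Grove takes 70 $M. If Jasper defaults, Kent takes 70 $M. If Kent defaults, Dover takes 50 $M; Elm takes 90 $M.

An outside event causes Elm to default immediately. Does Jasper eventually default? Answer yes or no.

yes

Round 1 — Elm defaults (initial).
  Dover: +70 → 70 < 120
  Jasper: +90 → 90 ≥ 90
Round 2 — Jasper defaults.
  Kent: +70 → 70 < 90
No further defaults.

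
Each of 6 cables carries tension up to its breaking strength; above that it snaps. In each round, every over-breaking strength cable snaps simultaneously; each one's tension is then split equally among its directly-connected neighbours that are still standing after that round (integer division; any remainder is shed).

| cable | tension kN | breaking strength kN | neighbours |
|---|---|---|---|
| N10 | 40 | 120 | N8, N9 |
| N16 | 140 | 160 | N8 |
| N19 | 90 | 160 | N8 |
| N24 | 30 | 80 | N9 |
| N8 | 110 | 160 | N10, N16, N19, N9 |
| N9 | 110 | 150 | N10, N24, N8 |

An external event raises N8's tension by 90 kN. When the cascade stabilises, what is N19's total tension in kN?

140

Round 1 — N8 at 200 > 160. N8 snaps.
  N8 sheds 200 kN to N10, N16, N19, N9: 50 each.
    N10: 40+50 = 90 ≤ 120
    N16: 140+50 = 190 > 160
    N19: 90+50 = 140 ≤ 160
    N9: 110+50 = 160 > 150
Round 2 — N16, N9 snap.
  N16 sheds 190 kN: no online neighbours, lost.
  N9 sheds 160 kN to N10, N24: 80 each.
    N10: 90+80 = 170 > 120
    N24: 30+80 = 110 > 80
Round 3 — N10, N24 snap.
  N10 sheds 170 kN: no online neighbours, lost.
  N24 sheds 110 kN: no online neighbours, lost.
No further breaks.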